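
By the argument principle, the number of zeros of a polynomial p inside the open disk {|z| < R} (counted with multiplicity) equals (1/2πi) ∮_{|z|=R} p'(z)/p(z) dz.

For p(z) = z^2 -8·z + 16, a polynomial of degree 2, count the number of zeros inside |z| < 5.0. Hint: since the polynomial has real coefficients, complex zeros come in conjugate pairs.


The zeros of p are: 4, 4.
Their magnitudes are: 4, 4.
Zeros with |z| < R = 5.0: 4, 4.
Count = 2.
By the argument principle, (1/2πi) ∮_{|z|=R} p'(z)/p(z) dz equals exactly this count.

Number of zeros inside |z| < 5.0: 2.


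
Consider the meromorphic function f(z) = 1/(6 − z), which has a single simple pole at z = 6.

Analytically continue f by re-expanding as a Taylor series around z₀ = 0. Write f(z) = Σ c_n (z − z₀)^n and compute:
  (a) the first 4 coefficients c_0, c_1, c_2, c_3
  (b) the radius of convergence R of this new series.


Let w = z − z₀, so z = z₀ + w.
Then 6 − z = 6 − (z₀ + w) = (6 − z₀) − w = 6 − w.
f(z) = 1/(6 − w) = (1/(6)) · 1/(1 − w/(6)) = Σ_{n≥0} w^n / (6)^(n+1).
So c_n = 1/(6)^(n+1):
  c_0 = 1/(6)^1 = 1/6.
  c_1 = 1/(6)^2 = 1/36.
  c_2 = 1/(6)^3 = 1/216.
  c_3 = 1/(6)^4 = 1/1296.
The series is valid for |w/d| < 1, i.e. |z − z₀| < |d|.
Radius of convergence: R = |6 − z₀| = |6| = 6 (distance from z₀ to the singularity z = 6).

c_0 = 1/6, c_1 = 1/36, c_2 = 1/216, c_3 = 1/1296; R = 6.


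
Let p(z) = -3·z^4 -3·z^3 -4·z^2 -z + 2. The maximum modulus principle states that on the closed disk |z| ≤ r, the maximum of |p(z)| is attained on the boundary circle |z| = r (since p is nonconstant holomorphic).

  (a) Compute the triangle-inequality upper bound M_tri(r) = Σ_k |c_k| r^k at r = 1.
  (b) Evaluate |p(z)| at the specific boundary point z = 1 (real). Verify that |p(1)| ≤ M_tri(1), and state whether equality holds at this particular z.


Coefficients: c_0 = 2, c_1 = -1, c_2 = -4, c_3 = -3, c_4 = -3. Radius r = 1.
Part (a). Triangle bound: M_tri(r) = Σ_k |c_k| r^k
  = |2|·1^0 + |-1|·1^1 + |-4|·1^2 + |-3|·1^3 + |-3|·1^4
  = 2 + 1 + 4 + 3 + 3 = 13.
This bounds M(r) := max_{|z|=r} |p(z)| from above; equality holds iff all terms c_k z^k can be made to align in phase at a single z on |z|=r.
Part (b). At z = 1 (real, on the circle |z| = r):
  p(1) = (2)·1^0 + (-1)·1^1 + (-4)·1^2 + (-3)·1^3 + (-3)·1^4 = -9.
  |p(1)| = 9.
Check: |p(1)| = 9 ≤ 13 = M_tri(1). ✓ Equality does not hold at z = 1 (the coefficients have mixed signs, so the terms do not all align in phase there).

M_tri(1) = 13; |p(1)| = 9; equality at z=1: no.


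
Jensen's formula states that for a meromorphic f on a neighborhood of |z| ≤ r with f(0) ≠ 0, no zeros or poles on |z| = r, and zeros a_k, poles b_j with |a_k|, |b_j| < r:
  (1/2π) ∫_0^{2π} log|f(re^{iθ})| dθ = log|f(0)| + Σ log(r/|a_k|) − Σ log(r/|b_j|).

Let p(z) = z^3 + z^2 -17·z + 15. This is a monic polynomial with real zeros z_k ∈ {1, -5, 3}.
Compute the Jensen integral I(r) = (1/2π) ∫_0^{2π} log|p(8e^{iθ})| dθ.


Zeros: -5, 1, 3; r = 8.
Inside |z| < r: -5, 1, 3. Outside (|z| ≥ r): ∅.
p(0) = 15, so log|p(0)| = log(15) = 2.7081.
Apply Jensen: I(r) = log|p(0)| + Σ_k log(r/|z_k|), summed over zeros inside |z| < r.
  log(r/|z_k|) for z_k = 1: log(8/1) = 2.0794
  log(r/|z_k|) for z_k = -5: log(8/5) = 0.4700
  log(r/|z_k|) for z_k = 3: log(8/3) = 0.9808
Sum over inside zeros: 3.5303.
I(r) = log|p(0)| + (inside sum) = 2.7081 + 3.5303 = 6.2383.
Closed form (all zeros inside, monic): I(r) = n·log(r) = 3·log(8) = 6.2383. ✓

I(r) ≈ 6.2383.


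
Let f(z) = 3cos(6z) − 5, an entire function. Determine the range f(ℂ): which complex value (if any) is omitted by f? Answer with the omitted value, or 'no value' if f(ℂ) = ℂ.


Little Picard bounds the complement of f(ℂ) to at most one point.
cos is entire and surjective onto ℂ: for every w ∈ ℂ, cos(ζ) = w has a solution ζ ∈ ℂ (e.g., via the complex inverse arccos). With ζ = 6z this gives z = ζ/(6). Then 3·cos(6z) takes every value in 3·ℂ = ℂ, and adding -5 is a bijection of ℂ. So f is surjective and omits no value. (Note: only on the real line is cos bounded by [−1, 1].)

Omitted value: no value.


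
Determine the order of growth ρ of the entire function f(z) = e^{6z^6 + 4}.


|e^{6z^6 + 4}| = e^{Re(6·z^6) + 4} ≤ e^{6|z|^6 + 4} = e^{6r^6 + 4} on |z| = r, so ρ ≤ 6. Choosing z on |z|=r so that 6·z^6 is real positive (always possible by picking arg z appropriately) gives |f(z)| = e^{6r^6 + 4}, matching the bound. The additive constant 4 does not affect log log M(r) ~ 6·log r. Hence ρ = 6.
Therefore ρ = 6.

Order ρ = 6.


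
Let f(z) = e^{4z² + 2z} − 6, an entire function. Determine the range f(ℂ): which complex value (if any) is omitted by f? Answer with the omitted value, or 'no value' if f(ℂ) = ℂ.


Little Picard bounds the complement of f(ℂ) to at most one point.
The exponent g(z) = 4z² + 2z is a nonconstant polynomial, hence surjective onto ℂ. So e^{g(z)} takes every value in {e^w : w ∈ ℂ} = ℂ ∖ {0}. Adding -6 shifts the range to ℂ ∖ {-6}. f omits exactly -6.

Omitted value: -6.


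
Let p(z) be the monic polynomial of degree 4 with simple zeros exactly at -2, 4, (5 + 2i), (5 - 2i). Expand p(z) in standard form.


The polynomial is p(z) = ∏_{α ∈ S} (z − α), where S = {-2, 4, (5 + 2i), (5 - 2i)}.
Expanding the product yields: p(z) = z^4 -12·z^3 + 41·z^2 + 22·z -232.
Note conjugate pairs combine to real quadratics: (z − (5+2i))(z − (5−2i)) = z² − 10z + 29.
The resulting polynomial has degree 4 and real coefficients as required.

p(z) = z^4 -12·z^3 + 41·z^2 + 22·z -232.


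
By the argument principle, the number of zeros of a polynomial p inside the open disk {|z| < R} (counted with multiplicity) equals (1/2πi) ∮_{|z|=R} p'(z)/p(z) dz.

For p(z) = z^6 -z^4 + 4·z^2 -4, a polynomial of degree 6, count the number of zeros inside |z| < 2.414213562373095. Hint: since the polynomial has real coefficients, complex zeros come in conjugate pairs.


The zeros of p are: 1, -1, (-1 + 1i), (-1 - 1i), (1 + 1i), (1 - 1i).
Their magnitudes are: 1, 1, 1.414, 1.414, 1.414, 1.414.
Zeros with |z| < R = 2.414213562373095: 1, -1, (-1 + 1i), (-1 - 1i), (1 + 1i), (1 - 1i).
Count = 6.
By the argument principle, (1/2πi) ∮_{|z|=R} p'(z)/p(z) dz equals exactly this count.

Number of zeros inside |z| < 2.414213562373095: 6.


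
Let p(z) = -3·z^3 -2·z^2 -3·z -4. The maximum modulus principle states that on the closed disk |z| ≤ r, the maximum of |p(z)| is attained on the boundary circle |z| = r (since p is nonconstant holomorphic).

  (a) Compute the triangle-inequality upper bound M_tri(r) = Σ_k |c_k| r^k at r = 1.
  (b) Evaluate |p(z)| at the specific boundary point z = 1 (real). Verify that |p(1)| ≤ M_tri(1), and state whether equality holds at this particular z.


Coefficients: c_0 = -4, c_1 = -3, c_2 = -2, c_3 = -3. Radius r = 1.
Part (a). Triangle bound: M_tri(r) = Σ_k |c_k| r^k
  = |-4|·1^0 + |-3|·1^1 + |-2|·1^2 + |-3|·1^3
  = 4 + 3 + 2 + 3 = 12.
This bounds M(r) := max_{|z|=r} |p(z)| from above; equality holds iff all terms c_k z^k can be made to align in phase at a single z on |z|=r.
Part (b). At z = 1 (real, on the circle |z| = r):
  p(1) = (-4)·1^0 + (-3)·1^1 + (-2)·1^2 + (-3)·1^3 = -12.
  |p(1)| = 12.
Since all nonzero coefficients share the same sign, |p(1)| = 12 = M_tri(1); the triangle bound is attained at z = 1, so in fact M(r) = 12.

M_tri(1) = 12; |p(1)| = 12; equality at z=1: yes.


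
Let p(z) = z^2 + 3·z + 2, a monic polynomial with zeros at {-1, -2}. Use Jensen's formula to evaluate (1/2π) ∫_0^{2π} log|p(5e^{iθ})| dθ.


Zeros: -2, -1; r = 5.
Inside |z| < r: -2, -1. Outside (|z| ≥ r): ∅.
p(0) = 2, so log|p(0)| = log(2) = 0.6931.
Apply Jensen: I(r) = log|p(0)| + Σ_k log(r/|z_k|), summed over zeros inside |z| < r.
  log(r/|z_k|) for z_k = -1: log(5/1) = 1.6094
  log(r/|z_k|) for z_k = -2: log(5/2) = 0.9163
Sum over inside zeros: 2.5257.
I(r) = log|p(0)| + (inside sum) = 0.6931 + 2.5257 = 3.2189.
Closed form (all zeros inside, monic): I(r) = n·log(r) = 2·log(5) = 3.2189. ✓

I(r) ≈ 3.2189.


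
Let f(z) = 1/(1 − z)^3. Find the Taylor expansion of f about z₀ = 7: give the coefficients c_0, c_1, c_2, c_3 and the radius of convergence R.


Let w = z − z₀, so z = z₀ + w.
Then 1 − z = 1 − (z₀ + w) = (1 − z₀) − w = -6 − w.
f(z) = 1/(-6 − w)^3 = (1/(-6)^3) · (1 − w/(-6))^{−3}.
By the binomial series (1−u)^{−3} = Σ_{n≥0} C(n+2, 2) u^n for |u|<1, with u = w/(-6):
  c_n = C(n+2, 2) / (-6)^(n+3).
  c_0 = 1/(-6)^3 = -1/216.
  c_1 = 3/(-6)^4 = 1/432.
  c_2 = 6/(-6)^5 = -1/1296.
  c_3 = 10/(-6)^6 = 5/23328.
The series is valid for |w/d| < 1, i.e. |z − z₀| < |d|.
Radius of convergence: R = |1 − z₀| = |-6| = 6 (distance from z₀ to the singularity z = 1).

c_0 = -1/216, c_1 = 1/432, c_2 = -1/1296, c_3 = 5/23328; R = 6.


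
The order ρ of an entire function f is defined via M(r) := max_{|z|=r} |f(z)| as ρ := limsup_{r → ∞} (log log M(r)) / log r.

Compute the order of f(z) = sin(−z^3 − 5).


Write sin(w) = (e^{iw} ± e^{−iw})/(2 or 2i), so |sin(w)| ≤ e^{|w|}. With w = −z^3 − 5, |w| ≤ 1r^3 + 5 on |z|=r, giving M(r) ≤ e^{1r^3 + 5} and ρ ≤ 3. For the lower bound, choose z on |z|=r with -1z^3 purely imaginary of modulus 1r^3; then |sin(−z^3 − 5)| grows like e^{1r^3}/2, so ρ ≥ 3. Hence ρ = 3.
Therefore ρ = 3.

Order ρ = 3.


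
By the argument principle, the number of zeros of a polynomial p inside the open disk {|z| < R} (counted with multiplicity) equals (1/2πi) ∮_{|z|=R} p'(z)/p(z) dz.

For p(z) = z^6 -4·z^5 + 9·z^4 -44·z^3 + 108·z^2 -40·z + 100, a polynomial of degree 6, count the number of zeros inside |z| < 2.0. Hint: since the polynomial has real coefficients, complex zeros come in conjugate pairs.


The zeros of p are: (0 + 1i), (0 - 1i), (-1 + 3i), (-1 - 3i), (3 + 1i), (3 - 1i).
Their magnitudes are: 1, 1, 3.162, 3.162, 3.162, 3.162.
Zeros with |z| < R = 2.0: (0 + 1i), (0 - 1i).
Count = 2.
By the argument principle, (1/2πi) ∮_{|z|=R} p'(z)/p(z) dz equals exactly this count.

Number of zeros inside |z| < 2.0: 2.


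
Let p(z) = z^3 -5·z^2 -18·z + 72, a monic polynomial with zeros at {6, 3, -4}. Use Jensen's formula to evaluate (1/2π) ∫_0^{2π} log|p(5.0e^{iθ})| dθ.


Zeros: -4, 3, 6; r = 5.0.
Inside |z| < r: -4, 3. Outside (|z| ≥ r): 6.
p(0) = 72, so log|p(0)| = log(72) = 4.2767.
Apply Jensen: I(r) = log|p(0)| + Σ_k log(r/|z_k|), summed over zeros inside |z| < r.
  log(r/|z_k|) for z_k = 3: log(5.0/3) = 0.5108
  log(r/|z_k|) for z_k = -4: log(5.0/4) = 0.2231
  Outside zeros (6) contribute nothing to the Jensen sum.
Sum over inside zeros: 0.7340.
I(r) = log|p(0)| + (inside sum) = 4.2767 + 0.7340 = 5.0106.
Note: since some zeros are outside |z| ≤ r, the simplified n·log(r) form does NOT apply — only the inside zeros contribute.

I(r) ≈ 5.0106.


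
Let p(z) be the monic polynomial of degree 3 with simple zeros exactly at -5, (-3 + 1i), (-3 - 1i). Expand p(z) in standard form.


The polynomial is p(z) = ∏_{α ∈ S} (z − α), where S = {-5, (-3 + 1i), (-3 - 1i)}.
Expanding the product yields: p(z) = z^3 + 11·z^2 + 40·z + 50.
Note conjugate pairs combine to real quadratics: (z − (-3+1i))(z − (-3−1i)) = z² + 6z + 10.
The resulting polynomial has degree 3 and real coefficients as required.

p(z) = z^3 + 11·z^2 + 40·z + 50.


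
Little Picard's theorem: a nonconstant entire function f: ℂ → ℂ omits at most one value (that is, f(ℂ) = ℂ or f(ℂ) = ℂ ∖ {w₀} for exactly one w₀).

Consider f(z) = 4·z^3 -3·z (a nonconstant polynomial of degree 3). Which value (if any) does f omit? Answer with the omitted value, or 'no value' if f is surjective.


Little Picard bounds the complement of f(ℂ) to at most one point.
For every w ∈ ℂ, the equation p(z) − w = 0 is a nonconstant polynomial in z and hence has at least one root by the fundamental theorem of algebra. So p is surjective onto ℂ, omitting no value.

Omitted value: no value.


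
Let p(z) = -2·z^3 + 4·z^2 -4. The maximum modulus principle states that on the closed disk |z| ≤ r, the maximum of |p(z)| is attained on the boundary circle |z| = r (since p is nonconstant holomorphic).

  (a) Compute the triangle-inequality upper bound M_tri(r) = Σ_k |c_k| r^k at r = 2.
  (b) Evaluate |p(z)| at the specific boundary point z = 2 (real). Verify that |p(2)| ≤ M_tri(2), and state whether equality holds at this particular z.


Coefficients: c_0 = -4, c_1 = 0, c_2 = 4, c_3 = -2. Radius r = 2.
Part (a). Triangle bound: M_tri(r) = Σ_k |c_k| r^k
  = |-4|·2^0 + |0|·2^1 + |4|·2^2 + |-2|·2^3
  = 4 + 0 + 16 + 16 = 36.
This bounds M(r) := max_{|z|=r} |p(z)| from above; equality holds iff all terms c_k z^k can be made to align in phase at a single z on |z|=r.
Part (b). At z = 2 (real, on the circle |z| = r):
  p(2) = (-4)·2^0 + (0)·2^1 + (4)·2^2 + (-2)·2^3 = -4.
  |p(2)| = 4.
Check: |p(2)| = 4 ≤ 36 = M_tri(2). ✓ Equality does not hold at z = 2 (the coefficients have mixed signs, so the terms do not all align in phase there).

M_tri(2) = 36; |p(2)| = 4; equality at z=2: no.


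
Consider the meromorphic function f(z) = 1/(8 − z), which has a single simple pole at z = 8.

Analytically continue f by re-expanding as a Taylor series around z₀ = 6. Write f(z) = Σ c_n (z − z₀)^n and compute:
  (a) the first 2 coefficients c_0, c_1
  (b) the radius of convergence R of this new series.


Let w = z − z₀, so z = z₀ + w.
Then 8 − z = 8 − (z₀ + w) = (8 − z₀) − w = 2 − w.
f(z) = 1/(2 − w) = (1/(2)) · 1/(1 − w/(2)) = Σ_{n≥0} w^n / (2)^(n+1).
So c_n = 1/(2)^(n+1):
  c_0 = 1/(2)^1 = 1/2.
  c_1 = 1/(2)^2 = 1/4.
The series is valid for |w/d| < 1, i.e. |z − z₀| < |d|.
Radius of convergence: R = |8 − z₀| = |2| = 2 (distance from z₀ to the singularity z = 8).

c_0 = 1/2, c_1 = 1/4; R = 2.


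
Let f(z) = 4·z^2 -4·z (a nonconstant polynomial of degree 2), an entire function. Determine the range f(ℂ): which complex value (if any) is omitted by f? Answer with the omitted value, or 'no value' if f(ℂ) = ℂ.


Little Picard bounds the complement of f(ℂ) to at most one point.
For every w ∈ ℂ, the equation p(z) − w = 0 is a nonconstant polynomial in z and hence has at least one root by the fundamental theorem of algebra. So p is surjective onto ℂ, omitting no value.

Omitted value: no value.


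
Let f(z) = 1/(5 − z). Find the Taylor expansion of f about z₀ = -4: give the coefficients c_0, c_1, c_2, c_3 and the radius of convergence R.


Let w = z − z₀, so z = z₀ + w.
Then 5 − z = 5 − (z₀ + w) = (5 − z₀) − w = 9 − w.
f(z) = 1/(9 − w) = (1/(9)) · 1/(1 − w/(9)) = Σ_{n≥0} w^n / (9)^(n+1).
So c_n = 1/(9)^(n+1):
  c_0 = 1/(9)^1 = 1/9.
  c_1 = 1/(9)^2 = 1/81.
  c_2 = 1/(9)^3 = 1/729.
  c_3 = 1/(9)^4 = 1/6561.
The series is valid for |w/d| < 1, i.e. |z − z₀| < |d|.
Radius of convergence: R = |5 − z₀| = |9| = 9 (distance from z₀ to the singularity z = 5).

c_0 = 1/9, c_1 = 1/81, c_2 = 1/729, c_3 = 1/6561; R = 9.


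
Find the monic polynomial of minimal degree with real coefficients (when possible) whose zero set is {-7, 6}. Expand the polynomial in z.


The polynomial is p(z) = ∏_{α ∈ S} (z − α), where S = {-7, 6}.
Expanding the product yields: p(z) = z^2 + z -42.
The resulting polynomial has degree 2 and real coefficients as required.

p(z) = z^2 + z -42.


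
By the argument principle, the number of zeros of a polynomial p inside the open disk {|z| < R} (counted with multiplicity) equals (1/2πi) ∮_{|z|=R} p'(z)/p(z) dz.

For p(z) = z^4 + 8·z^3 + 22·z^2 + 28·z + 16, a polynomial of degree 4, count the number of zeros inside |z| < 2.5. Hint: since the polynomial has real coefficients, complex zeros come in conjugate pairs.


The zeros of p are: -2, (-1 + 1i), (-1 - 1i), -4.
Their magnitudes are: 2, 1.414, 1.414, 4.
Zeros with |z| < R = 2.5: -2, (-1 + 1i), (-1 - 1i).
Count = 3.
By the argument principle, (1/2πi) ∮_{|z|=R} p'(z)/p(z) dz equals exactly this count.

Number of zeros inside |z| < 2.5: 3.


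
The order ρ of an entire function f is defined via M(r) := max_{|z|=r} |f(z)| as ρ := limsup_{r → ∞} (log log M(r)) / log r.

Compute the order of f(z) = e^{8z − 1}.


|e^{8z − 1}| = e^{Re(8·z) + -1} ≤ e^{8|z|^1 + -1} = e^{8r^1 + -1} on |z| = r, so ρ ≤ 1. Choosing z on |z|=r so that 8·z is real positive (always possible by picking arg z appropriately) gives |f(z)| = e^{8r^1 + -1}, matching the bound. The additive constant -1 does not affect log log M(r) ~ 1·log r. Hence ρ = 1.
Therefore ρ = 1.

Order ρ = 1.


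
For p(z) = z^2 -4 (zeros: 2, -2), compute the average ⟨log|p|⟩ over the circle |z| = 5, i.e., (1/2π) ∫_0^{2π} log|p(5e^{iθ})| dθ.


Zeros: -2, 2; r = 5.
Inside |z| < r: -2, 2. Outside (|z| ≥ r): ∅.
p(0) = -4, so log|p(0)| = log(4) = 1.3863.
Apply Jensen: I(r) = log|p(0)| + Σ_k log(r/|z_k|), summed over zeros inside |z| < r.
  log(r/|z_k|) for z_k = 2: log(5/2) = 0.9163
  log(r/|z_k|) for z_k = -2: log(5/2) = 0.9163
Sum over inside zeros: 1.8326.
I(r) = log|p(0)| + (inside sum) = 1.3863 + 1.8326 = 3.2189.
Closed form (all zeros inside, monic): I(r) = n·log(r) = 2·log(5) = 3.2189. ✓

I(r) ≈ 3.2189.


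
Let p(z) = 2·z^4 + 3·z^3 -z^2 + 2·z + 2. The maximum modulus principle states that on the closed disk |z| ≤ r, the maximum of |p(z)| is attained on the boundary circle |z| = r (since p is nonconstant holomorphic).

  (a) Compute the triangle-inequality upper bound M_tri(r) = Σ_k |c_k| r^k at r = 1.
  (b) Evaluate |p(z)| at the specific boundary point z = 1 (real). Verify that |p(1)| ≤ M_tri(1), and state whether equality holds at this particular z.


Coefficients: c_0 = 2, c_1 = 2, c_2 = -1, c_3 = 3, c_4 = 2. Radius r = 1.
Part (a). Triangle bound: M_tri(r) = Σ_k |c_k| r^k
  = |2|·1^0 + |2|·1^1 + |-1|·1^2 + |3|·1^3 + |2|·1^4
  = 2 + 2 + 1 + 3 + 2 = 10.
This bounds M(r) := max_{|z|=r} |p(z)| from above; equality holds iff all terms c_k z^k can be made to align in phase at a single z on |z|=r.
Part (b). At z = 1 (real, on the circle |z| = r):
  p(1) = (2)·1^0 + (2)·1^1 + (-1)·1^2 + (3)·1^3 + (2)·1^4 = 8.
  |p(1)| = 8.
Check: |p(1)| = 8 ≤ 10 = M_tri(1). ✓ Equality does not hold at z = 1 (the coefficients have mixed signs, so the terms do not all align in phase there).

M_tri(1) = 10; |p(1)| = 8; equality at z=1: no.


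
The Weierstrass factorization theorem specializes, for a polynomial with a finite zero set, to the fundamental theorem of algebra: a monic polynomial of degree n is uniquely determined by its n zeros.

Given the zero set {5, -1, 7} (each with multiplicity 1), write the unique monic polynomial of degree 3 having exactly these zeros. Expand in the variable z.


The polynomial is p(z) = ∏_{α ∈ S} (z − α), where S = {5, -1, 7}.
Expanding the product yields: p(z) = z^3 -11·z^2 + 23·z + 35.
The resulting polynomial has degree 3 and real coefficients as required.

p(z) = z^3 -11·z^2 + 23·z + 35.


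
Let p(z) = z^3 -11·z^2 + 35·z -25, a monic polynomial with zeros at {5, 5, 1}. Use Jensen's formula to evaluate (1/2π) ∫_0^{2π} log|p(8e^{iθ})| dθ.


Zeros: 1, 5, 5; r = 8.
Inside |z| < r: 1, 5, 5. Outside (|z| ≥ r): ∅.
p(0) = -25, so log|p(0)| = log(25) = 3.2189.
Apply Jensen: I(r) = log|p(0)| + Σ_k log(r/|z_k|), summed over zeros inside |z| < r.
  log(r/|z_k|) for z_k = 5: log(8/5) = 0.4700
  log(r/|z_k|) for z_k = 5: log(8/5) = 0.4700
  log(r/|z_k|) for z_k = 1: log(8/1) = 2.0794
Sum over inside zeros: 3.0194.
I(r) = log|p(0)| + (inside sum) = 3.2189 + 3.0194 = 6.2383.
Closed form (all zeros inside, monic): I(r) = n·log(r) = 3·log(8) = 6.2383. ✓

I(r) ≈ 6.2383.


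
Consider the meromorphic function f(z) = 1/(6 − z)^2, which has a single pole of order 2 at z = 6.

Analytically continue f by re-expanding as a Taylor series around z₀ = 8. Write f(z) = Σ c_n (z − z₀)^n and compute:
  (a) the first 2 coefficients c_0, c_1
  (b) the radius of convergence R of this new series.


Let w = z − z₀, so z = z₀ + w.
Then 6 − z = 6 − (z₀ + w) = (6 − z₀) − w = -2 − w.
f(z) = 1/(-2 − w)^2 = (1/(-2)^2) · (1 − w/(-2))^{−2}.
By the binomial series (1−u)^{−2} = Σ_{n≥0} C(n+1, 1) u^n for |u|<1, with u = w/(-2):
  c_n = C(n+1, 1) / (-2)^(n+2).
  c_0 = 1/(-2)^2 = 1/4.
  c_1 = 2/(-2)^3 = -1/4.
The series is valid for |w/d| < 1, i.e. |z − z₀| < |d|.
Radius of convergence: R = |6 − z₀| = |-2| = 2 (distance from z₀ to the singularity z = 6).

c_0 = 1/4, c_1 = -1/4; R = 2.


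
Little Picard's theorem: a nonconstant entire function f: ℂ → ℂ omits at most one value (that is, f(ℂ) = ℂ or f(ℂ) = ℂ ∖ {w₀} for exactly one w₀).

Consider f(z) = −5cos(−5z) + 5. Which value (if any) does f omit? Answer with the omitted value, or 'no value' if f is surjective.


Little Picard bounds the complement of f(ℂ) to at most one point.
cos is entire and surjective onto ℂ: for every w ∈ ℂ, cos(ζ) = w has a solution ζ ∈ ℂ (e.g., via the complex inverse arccos). With ζ = −5z this gives z = ζ/(-5). Then -5·cos(−5z) takes every value in -5·ℂ = ℂ, and adding 5 is a bijection of ℂ. So f is surjective and omits no value. (Note: only on the real line is cos bounded by [−1, 1].)

Omitted value: no value.


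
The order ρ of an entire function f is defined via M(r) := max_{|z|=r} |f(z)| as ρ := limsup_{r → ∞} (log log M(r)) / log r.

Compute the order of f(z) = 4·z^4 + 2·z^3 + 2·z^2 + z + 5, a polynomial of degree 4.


|f(z)| ≤ Σ|c_k|·r^k = O(r^4) as r → ∞. Polynomial growth is O(e^{r^ε}) for every ε > 0 (since r^4/e^{r^ε} → 0), so ρ ≤ ε for all ε > 0, i.e. ρ = 0. Every nonconstant polynomial has order 0.
Therefore ρ = 0.

Order ρ = 0.


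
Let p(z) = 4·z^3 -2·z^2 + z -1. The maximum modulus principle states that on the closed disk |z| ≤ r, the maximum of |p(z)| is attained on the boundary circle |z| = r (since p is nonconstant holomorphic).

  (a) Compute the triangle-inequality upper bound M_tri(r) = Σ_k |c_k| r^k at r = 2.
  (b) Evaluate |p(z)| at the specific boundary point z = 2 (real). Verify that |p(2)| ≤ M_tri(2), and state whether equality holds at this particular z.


Coefficients: c_0 = -1, c_1 = 1, c_2 = -2, c_3 = 4. Radius r = 2.
Part (a). Triangle bound: M_tri(r) = Σ_k |c_k| r^k
  = |-1|·2^0 + |1|·2^1 + |-2|·2^2 + |4|·2^3
  = 1 + 2 + 8 + 32 = 43.
This bounds M(r) := max_{|z|=r} |p(z)| from above; equality holds iff all terms c_k z^k can be made to align in phase at a single z on |z|=r.
Part (b). At z = 2 (real, on the circle |z| = r):
  p(2) = (-1)·2^0 + (1)·2^1 + (-2)·2^2 + (4)·2^3 = 25.
  |p(2)| = 25.
Check: |p(2)| = 25 ≤ 43 = M_tri(2). ✓ Equality does not hold at z = 2 (the coefficients have mixed signs, so the terms do not all align in phase there).

M_tri(2) = 43; |p(2)| = 25; equality at z=2: no.


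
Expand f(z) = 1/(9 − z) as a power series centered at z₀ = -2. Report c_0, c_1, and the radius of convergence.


Let w = z − z₀, so z = z₀ + w.
Then 9 − z = 9 − (z₀ + w) = (9 − z₀) − w = 11 − w.
f(z) = 1/(11 − w) = (1/(11)) · 1/(1 − w/(11)) = Σ_{n≥0} w^n / (11)^(n+1).
So c_n = 1/(11)^(n+1):
  c_0 = 1/(11)^1 = 1/11.
  c_1 = 1/(11)^2 = 1/121.
The series is valid for |w/d| < 1, i.e. |z − z₀| < |d|.
Radius of convergence: R = |9 − z₀| = |11| = 11 (distance from z₀ to the singularity z = 9).

c_0 = 1/11, c_1 = 1/121; R = 11.


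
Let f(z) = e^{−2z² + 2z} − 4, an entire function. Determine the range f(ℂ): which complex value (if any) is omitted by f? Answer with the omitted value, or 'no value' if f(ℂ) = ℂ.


Little Picard bounds the complement of f(ℂ) to at most one point.
The exponent g(z) = −2z² + 2z is a nonconstant polynomial, hence surjective onto ℂ. So e^{g(z)} takes every value in {e^w : w ∈ ℂ} = ℂ ∖ {0}. Adding -4 shifts the range to ℂ ∖ {-4}. f omits exactly -4.

Omitted value: -4.


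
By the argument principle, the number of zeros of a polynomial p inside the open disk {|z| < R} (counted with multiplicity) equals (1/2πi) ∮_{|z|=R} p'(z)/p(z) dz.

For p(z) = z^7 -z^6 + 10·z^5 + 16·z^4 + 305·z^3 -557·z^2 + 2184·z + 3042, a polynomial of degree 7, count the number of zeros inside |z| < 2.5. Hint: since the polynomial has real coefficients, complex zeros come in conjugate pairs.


The zeros of p are: (-3 + 3i), (-3 - 3i), (2 + 3i), (2 - 3i), (2 + 3i), (2 - 3i), -1.
Their magnitudes are: 4.243, 4.243, 3.606, 3.606, 3.606, 3.606, 1.
Zeros with |z| < R = 2.5: -1.
Count = 1.
By the argument principle, (1/2πi) ∮_{|z|=R} p'(z)/p(z) dz equals exactly this count.

Number of zeros inside |z| < 2.5: 1.


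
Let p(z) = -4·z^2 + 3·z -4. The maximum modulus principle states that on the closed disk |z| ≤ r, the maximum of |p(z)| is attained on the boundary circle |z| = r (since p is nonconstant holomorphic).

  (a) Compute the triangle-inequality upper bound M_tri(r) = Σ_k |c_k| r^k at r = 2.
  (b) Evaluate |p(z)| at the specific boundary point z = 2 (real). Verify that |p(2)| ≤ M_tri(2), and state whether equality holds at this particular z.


Coefficients: c_0 = -4, c_1 = 3, c_2 = -4. Radius r = 2.
Part (a). Triangle bound: M_tri(r) = Σ_k |c_k| r^k
  = |-4|·2^0 + |3|·2^1 + |-4|·2^2
  = 4 + 6 + 16 = 26.
This bounds M(r) := max_{|z|=r} |p(z)| from above; equality holds iff all terms c_k z^k can be made to align in phase at a single z on |z|=r.
Part (b). At z = 2 (real, on the circle |z| = r):
  p(2) = (-4)·2^0 + (3)·2^1 + (-4)·2^2 = -14.
  |p(2)| = 14.
Check: |p(2)| = 14 ≤ 26 = M_tri(2). ✓ Equality does not hold at z = 2 (the coefficients have mixed signs, so the terms do not all align in phase there).

M_tri(2) = 26; |p(2)| = 14; equality at z=2: no.


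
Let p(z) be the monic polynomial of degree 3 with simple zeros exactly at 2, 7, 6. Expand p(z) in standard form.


The polynomial is p(z) = ∏_{α ∈ S} (z − α), where S = {2, 7, 6}.
Expanding the product yields: p(z) = z^3 -15·z^2 + 68·z -84.
The resulting polynomial has degree 3 and real coefficients as required.

p(z) = z^3 -15·z^2 + 68·z -84.


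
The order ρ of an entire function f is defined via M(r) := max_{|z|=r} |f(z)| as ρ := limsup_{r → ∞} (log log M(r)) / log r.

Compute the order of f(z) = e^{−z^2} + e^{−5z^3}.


Each summand is entire of order 2 and 3 respectively (as in the single-exponential case). The order of a sum is at most the max of the orders, so ρ ≤ 3. For the lower bound: on |z|=r choose arg z so that -5z^3 is real positive; then |e^{-5z^3}| = e^{5r^3} while |e^{-1z^2}| ≤ e^{1r^2} = o(e^{5r^3}). So |f| ≥ e^{5r^3}(1 − o(1)) and ρ ≥ 3. Hence ρ = max(2, 3) = 3.
Therefore ρ = 3.

Order ρ = 3.


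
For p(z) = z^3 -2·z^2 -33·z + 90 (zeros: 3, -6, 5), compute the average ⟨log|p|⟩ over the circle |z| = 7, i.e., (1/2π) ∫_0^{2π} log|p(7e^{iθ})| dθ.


Zeros: -6, 3, 5; r = 7.
Inside |z| < r: -6, 3, 5. Outside (|z| ≥ r): ∅.
p(0) = 90, so log|p(0)| = log(90) = 4.4998.
Apply Jensen: I(r) = log|p(0)| + Σ_k log(r/|z_k|), summed over zeros inside |z| < r.
  log(r/|z_k|) for z_k = 3: log(7/3) = 0.8473
  log(r/|z_k|) for z_k = -6: log(7/6) = 0.1542
  log(r/|z_k|) for z_k = 5: log(7/5) = 0.3365
Sum over inside zeros: 1.3379.
I(r) = log|p(0)| + (inside sum) = 4.4998 + 1.3379 = 5.8377.
Closed form (all zeros inside, monic): I(r) = n·log(r) = 3·log(7) = 5.8377. ✓

I(r) ≈ 5.8377.


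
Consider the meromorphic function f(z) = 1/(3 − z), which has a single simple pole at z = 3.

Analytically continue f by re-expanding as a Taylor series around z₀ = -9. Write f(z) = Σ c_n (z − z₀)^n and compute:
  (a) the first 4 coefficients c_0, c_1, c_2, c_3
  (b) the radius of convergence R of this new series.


Let w = z − z₀, so z = z₀ + w.
Then 3 − z = 3 − (z₀ + w) = (3 − z₀) − w = 12 − w.
f(z) = 1/(12 − w) = (1/(12)) · 1/(1 − w/(12)) = Σ_{n≥0} w^n / (12)^(n+1).
So c_n = 1/(12)^(n+1):
  c_0 = 1/(12)^1 = 1/12.
  c_1 = 1/(12)^2 = 1/144.
  c_2 = 1/(12)^3 = 1/1728.
  c_3 = 1/(12)^4 = 1/20736.
The series is valid for |w/d| < 1, i.e. |z − z₀| < |d|.
Radius of convergence: R = |3 − z₀| = |12| = 12 (distance from z₀ to the singularity z = 3).

c_0 = 1/12, c_1 = 1/144, c_2 = 1/1728, c_3 = 1/20736; R = 12.


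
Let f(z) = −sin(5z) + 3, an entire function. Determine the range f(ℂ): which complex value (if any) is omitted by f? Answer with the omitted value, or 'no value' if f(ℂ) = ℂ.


Little Picard bounds the complement of f(ℂ) to at most one point.
sin is entire and surjective onto ℂ: for every w ∈ ℂ, sin(ζ) = w has a solution ζ ∈ ℂ (e.g., via the complex inverse arcsin). With ζ = 5z this gives z = ζ/(5). Then -1·sin(5z) takes every value in -1·ℂ = ℂ, and adding 3 is a bijection of ℂ. So f is surjective and omits no value. (Note: only on the real line is sin bounded by [−1, 1].)

Omitted value: no value.


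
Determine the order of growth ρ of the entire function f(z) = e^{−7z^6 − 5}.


|e^{−7z^6 − 5}| = e^{Re(-7·z^6) + -5} ≤ e^{7|z|^6 + -5} = e^{7r^6 + -5} on |z| = r, so ρ ≤ 6. Choosing z on |z|=r so that -7·z^6 is real positive (always possible by picking arg z appropriately) gives |f(z)| = e^{7r^6 + -5}, matching the bound. The additive constant -5 does not affect log log M(r) ~ 6·log r. Hence ρ = 6.
Therefore ρ = 6.

Order ρ = 6.


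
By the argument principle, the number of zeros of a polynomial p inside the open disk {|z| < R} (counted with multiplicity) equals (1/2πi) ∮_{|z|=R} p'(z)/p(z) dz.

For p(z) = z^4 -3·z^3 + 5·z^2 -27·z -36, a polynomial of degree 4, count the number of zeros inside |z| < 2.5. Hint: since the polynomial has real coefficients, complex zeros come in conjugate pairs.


The zeros of p are: -1, 4, (0 + 3i), (0 - 3i).
Their magnitudes are: 1, 4, 3, 3.
Zeros with |z| < R = 2.5: -1.
Count = 1.
By the argument principle, (1/2πi) ∮_{|z|=R} p'(z)/p(z) dz equals exactly this count.

Number of zeros inside |z| < 2.5: 1.


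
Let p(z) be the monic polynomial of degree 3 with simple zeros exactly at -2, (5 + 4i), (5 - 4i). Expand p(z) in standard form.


The polynomial is p(z) = ∏_{α ∈ S} (z − α), where S = {-2, (5 + 4i), (5 - 4i)}.
Expanding the product yields: p(z) = z^3 -8·z^2 + 21·z + 82.
Note conjugate pairs combine to real quadratics: (z − (5+4i))(z − (5−4i)) = z² − 10z + 41.
The resulting polynomial has degree 3 and real coefficients as required.

p(z) = z^3 -8·z^2 + 21·z + 82.


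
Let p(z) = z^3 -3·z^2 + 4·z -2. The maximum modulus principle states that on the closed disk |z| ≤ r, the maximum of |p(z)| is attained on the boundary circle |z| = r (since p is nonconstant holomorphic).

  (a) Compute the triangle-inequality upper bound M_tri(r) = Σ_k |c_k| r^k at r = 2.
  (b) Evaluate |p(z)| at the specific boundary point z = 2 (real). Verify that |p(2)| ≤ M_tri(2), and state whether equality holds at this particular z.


Coefficients: c_0 = -2, c_1 = 4, c_2 = -3, c_3 = 1. Radius r = 2.
Part (a). Triangle bound: M_tri(r) = Σ_k |c_k| r^k
  = |-2|·2^0 + |4|·2^1 + |-3|·2^2 + |1|·2^3
  = 2 + 8 + 12 + 8 = 30.
This bounds M(r) := max_{|z|=r} |p(z)| from above; equality holds iff all terms c_k z^k can be made to align in phase at a single z on |z|=r.
Part (b). At z = 2 (real, on the circle |z| = r):
  p(2) = (-2)·2^0 + (4)·2^1 + (-3)·2^2 + (1)·2^3 = 2.
  |p(2)| = 2.
Check: |p(2)| = 2 ≤ 30 = M_tri(2). ✓ Equality does not hold at z = 2 (the coefficients have mixed signs, so the terms do not all align in phase there).

M_tri(2) = 30; |p(2)| = 2; equality at z=2: no.


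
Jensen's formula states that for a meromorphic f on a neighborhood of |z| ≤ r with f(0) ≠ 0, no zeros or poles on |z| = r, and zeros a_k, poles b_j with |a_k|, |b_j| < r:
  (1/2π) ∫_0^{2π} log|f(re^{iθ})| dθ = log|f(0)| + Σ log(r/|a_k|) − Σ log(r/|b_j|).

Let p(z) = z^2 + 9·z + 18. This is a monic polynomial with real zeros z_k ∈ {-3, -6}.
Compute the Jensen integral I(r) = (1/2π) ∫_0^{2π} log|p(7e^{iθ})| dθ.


Zeros: -6, -3; r = 7.
Inside |z| < r: -6, -3. Outside (|z| ≥ r): ∅.
p(0) = 18, so log|p(0)| = log(18) = 2.8904.
Apply Jensen: I(r) = log|p(0)| + Σ_k log(r/|z_k|), summed over zeros inside |z| < r.
  log(r/|z_k|) for z_k = -3: log(7/3) = 0.8473
  log(r/|z_k|) for z_k = -6: log(7/6) = 0.1542
Sum over inside zeros: 1.0014.
I(r) = log|p(0)| + (inside sum) = 2.8904 + 1.0014 = 3.8918.
Closed form (all zeros inside, monic): I(r) = n·log(r) = 2·log(7) = 3.8918. ✓

I(r) ≈ 3.8918.


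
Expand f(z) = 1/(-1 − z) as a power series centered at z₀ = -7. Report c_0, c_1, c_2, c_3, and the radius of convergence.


Let w = z − z₀, so z = z₀ + w.
Then -1 − z = -1 − (z₀ + w) = (-1 − z₀) − w = 6 − w.
f(z) = 1/(6 − w) = (1/(6)) · 1/(1 − w/(6)) = Σ_{n≥0} w^n / (6)^(n+1).
So c_n = 1/(6)^(n+1):
  c_0 = 1/(6)^1 = 1/6.
  c_1 = 1/(6)^2 = 1/36.
  c_2 = 1/(6)^3 = 1/216.
  c_3 = 1/(6)^4 = 1/1296.
The series is valid for |w/d| < 1, i.e. |z − z₀| < |d|.
Radius of convergence: R = |-1 − z₀| = |6| = 6 (distance from z₀ to the singularity z = -1).

c_0 = 1/6, c_1 = 1/36, c_2 = 1/216, c_3 = 1/1296; R = 6.


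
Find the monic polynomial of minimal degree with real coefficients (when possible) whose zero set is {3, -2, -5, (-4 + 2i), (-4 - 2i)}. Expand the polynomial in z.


The polynomial is p(z) = ∏_{α ∈ S} (z − α), where S = {3, -2, -5, (-4 + 2i), (-4 - 2i)}.
Expanding the product yields: p(z) = z^5 + 12·z^4 + 41·z^3 -38·z^2 -460·z -600.
Note conjugate pairs combine to real quadratics: (z − (-4+2i))(z − (-4−2i)) = z² + 8z + 20.
The resulting polynomial has degree 5 and real coefficients as required.

p(z) = z^5 + 12·z^4 + 41·z^3 -38·z^2 -460·z -600.


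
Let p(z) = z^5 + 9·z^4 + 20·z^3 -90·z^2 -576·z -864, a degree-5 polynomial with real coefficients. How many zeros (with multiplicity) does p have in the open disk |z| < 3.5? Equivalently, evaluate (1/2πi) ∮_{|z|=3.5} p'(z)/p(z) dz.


The zeros of p are: -3, -4, 4, (-3 + 3i), (-3 - 3i).
Their magnitudes are: 3, 4, 4, 4.243, 4.243.
Zeros with |z| < R = 3.5: -3.
Count = 1.
By the argument principle, (1/2πi) ∮_{|z|=R} p'(z)/p(z) dz equals exactly this count.

Number of zeros inside |z| < 3.5: 1.


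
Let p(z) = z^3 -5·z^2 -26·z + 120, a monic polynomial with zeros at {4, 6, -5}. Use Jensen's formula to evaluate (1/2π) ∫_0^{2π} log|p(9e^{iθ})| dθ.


Zeros: -5, 4, 6; r = 9.
Inside |z| < r: -5, 4, 6. Outside (|z| ≥ r): ∅.
p(0) = 120, so log|p(0)| = log(120) = 4.7875.
Apply Jensen: I(r) = log|p(0)| + Σ_k log(r/|z_k|), summed over zeros inside |z| < r.
  log(r/|z_k|) for z_k = 4: log(9/4) = 0.8109
  log(r/|z_k|) for z_k = 6: log(9/6) = 0.4055
  log(r/|z_k|) for z_k = -5: log(9/5) = 0.5878
Sum over inside zeros: 1.8042.
I(r) = log|p(0)| + (inside sum) = 4.7875 + 1.8042 = 6.5917.
Closed form (all zeros inside, monic): I(r) = n·log(r) = 3·log(9) = 6.5917. ✓

I(r) ≈ 6.5917.


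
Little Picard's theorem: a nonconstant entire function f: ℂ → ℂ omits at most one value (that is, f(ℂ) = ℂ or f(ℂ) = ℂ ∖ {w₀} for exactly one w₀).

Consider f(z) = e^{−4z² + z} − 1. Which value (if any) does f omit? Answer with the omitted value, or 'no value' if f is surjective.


Little Picard bounds the complement of f(ℂ) to at most one point.
The exponent g(z) = −4z² + z is a nonconstant polynomial, hence surjective onto ℂ. So e^{g(z)} takes every value in {e^w : w ∈ ℂ} = ℂ ∖ {0}. Adding -1 shifts the range to ℂ ∖ {-1}. f omits exactly -1.

Omitted value: -1.


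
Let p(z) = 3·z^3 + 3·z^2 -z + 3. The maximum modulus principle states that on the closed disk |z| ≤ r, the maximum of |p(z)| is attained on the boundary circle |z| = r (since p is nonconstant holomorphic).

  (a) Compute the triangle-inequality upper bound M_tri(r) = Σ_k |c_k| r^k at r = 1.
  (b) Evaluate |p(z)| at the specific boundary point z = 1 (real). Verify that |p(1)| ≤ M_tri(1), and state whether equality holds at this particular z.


Coefficients: c_0 = 3, c_1 = -1, c_2 = 3, c_3 = 3. Radius r = 1.
Part (a). Triangle bound: M_tri(r) = Σ_k |c_k| r^k
  = |3|·1^0 + |-1|·1^1 + |3|·1^2 + |3|·1^3
  = 3 + 1 + 3 + 3 = 10.
This bounds M(r) := max_{|z|=r} |p(z)| from above; equality holds iff all terms c_k z^k can be made to align in phase at a single z on |z|=r.
Part (b). At z = 1 (real, on the circle |z| = r):
  p(1) = (3)·1^0 + (-1)·1^1 + (3)·1^2 + (3)·1^3 = 8.
  |p(1)| = 8.
Check: |p(1)| = 8 ≤ 10 = M_tri(1). ✓ Equality does not hold at z = 1 (the coefficients have mixed signs, so the terms do not all align in phase there).

M_tri(1) = 10; |p(1)| = 8; equality at z=1: no.


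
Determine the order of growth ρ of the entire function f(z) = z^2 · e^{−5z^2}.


M(r) = max_{|z|=r} |1|·|z|^2·|e^{−5z^2}| = 1·r^2 · e^{5r^2} (the factors attain their maxima compatibly on |z|=r). Then log M(r) = log 1 + 2·log r + 5r^2, dominated by the last term, so log log M(r) ~ 2·log r. The polynomial factor 1z^2 contributes only a log r term and does not affect the order. ρ = 2.
Therefore ρ = 2.

Order ρ = 2.


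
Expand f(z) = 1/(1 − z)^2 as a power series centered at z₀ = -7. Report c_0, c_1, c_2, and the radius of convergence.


Let w = z − z₀, so z = z₀ + w.
Then 1 − z = 1 − (z₀ + w) = (1 − z₀) − w = 8 − w.
f(z) = 1/(8 − w)^2 = (1/(8)^2) · (1 − w/(8))^{−2}.
By the binomial series (1−u)^{−2} = Σ_{n≥0} C(n+1, 1) u^n for |u|<1, with u = w/(8):
  c_n = C(n+1, 1) / (8)^(n+2).
  c_0 = 1/(8)^2 = 1/64.
  c_1 = 2/(8)^3 = 1/256.
  c_2 = 3/(8)^4 = 3/4096.
The series is valid for |w/d| < 1, i.e. |z − z₀| < |d|.
Radius of convergence: R = |1 − z₀| = |8| = 8 (distance from z₀ to the singularity z = 1).

c_0 = 1/64, c_1 = 1/256, c_2 = 3/4096; R = 8.


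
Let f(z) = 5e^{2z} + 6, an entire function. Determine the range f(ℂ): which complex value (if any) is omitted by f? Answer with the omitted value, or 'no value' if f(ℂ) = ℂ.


Little Picard bounds the complement of f(ℂ) to at most one point.
e^{2z} is never zero on ℂ, so 5·e^{2z} takes every value in ℂ ∖ {0}. Adding 6 shifts the range to ℂ ∖ {6}. Thus f omits exactly the value 6.

Omitted value: 6.


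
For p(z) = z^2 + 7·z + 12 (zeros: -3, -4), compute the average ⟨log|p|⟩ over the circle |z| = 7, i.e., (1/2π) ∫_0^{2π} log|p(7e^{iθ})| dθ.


Zeros: -4, -3; r = 7.
Inside |z| < r: -4, -3. Outside (|z| ≥ r): ∅.
p(0) = 12, so log|p(0)| = log(12) = 2.4849.
Apply Jensen: I(r) = log|p(0)| + Σ_k log(r/|z_k|), summed over zeros inside |z| < r.
  log(r/|z_k|) for z_k = -3: log(7/3) = 0.8473
  log(r/|z_k|) for z_k = -4: log(7/4) = 0.5596
Sum over inside zeros: 1.4069.
I(r) = log|p(0)| + (inside sum) = 2.4849 + 1.4069 = 3.8918.
Closed form (all zeros inside, monic): I(r) = n·log(r) = 2·log(7) = 3.8918. ✓

I(r) ≈ 3.8918.


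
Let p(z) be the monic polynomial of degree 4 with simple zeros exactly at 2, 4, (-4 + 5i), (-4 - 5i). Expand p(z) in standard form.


The polynomial is p(z) = ∏_{α ∈ S} (z − α), where S = {2, 4, (-4 + 5i), (-4 - 5i)}.
Expanding the product yields: p(z) = z^4 + 2·z^3 + z^2 -182·z + 328.
Note conjugate pairs combine to real quadratics: (z − (-4+5i))(z − (-4−5i)) = z² + 8z + 41.
The resulting polynomial has degree 4 and real coefficients as required.

p(z) = z^4 + 2·z^3 + z^2 -182·z + 328.


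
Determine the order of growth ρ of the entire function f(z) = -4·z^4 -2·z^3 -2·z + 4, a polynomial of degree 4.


|f(z)| ≤ Σ|c_k|·r^k = O(r^4) as r → ∞. Polynomial growth is O(e^{r^ε}) for every ε > 0 (since r^4/e^{r^ε} → 0), so ρ ≤ ε for all ε > 0, i.e. ρ = 0. Every nonconstant polynomial has order 0.
Therefore ρ = 0.

Order ρ = 0.


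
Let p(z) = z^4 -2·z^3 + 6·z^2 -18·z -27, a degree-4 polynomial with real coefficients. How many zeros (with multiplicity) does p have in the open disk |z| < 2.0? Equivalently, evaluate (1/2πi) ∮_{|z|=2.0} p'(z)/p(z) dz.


The zeros of p are: -1, (0 + 3i), (0 - 3i), 3.
Their magnitudes are: 1, 3, 3, 3.
Zeros with |z| < R = 2.0: -1.
Count = 1.
By the argument principle, (1/2πi) ∮_{|z|=R} p'(z)/p(z) dz equals exactly this count.

Number of zeros inside |z| < 2.0: 1.
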